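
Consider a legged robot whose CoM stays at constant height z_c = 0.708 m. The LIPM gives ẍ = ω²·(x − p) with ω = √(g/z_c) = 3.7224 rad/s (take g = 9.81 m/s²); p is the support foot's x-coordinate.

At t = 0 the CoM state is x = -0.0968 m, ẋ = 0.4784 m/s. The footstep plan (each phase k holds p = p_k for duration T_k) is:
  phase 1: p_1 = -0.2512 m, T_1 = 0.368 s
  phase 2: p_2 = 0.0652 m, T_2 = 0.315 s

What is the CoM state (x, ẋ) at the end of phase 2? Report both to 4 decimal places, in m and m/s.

phase 1: p=-0.2512, T=0.368, ωT=1.369843, cosh=2.094440, sinh=1.840293; start (x,ẋ)=(-0.096800, 0.478400) → end (x,ẋ)=(0.308695, 2.059668)
phase 2: p=0.0652, T=0.315, ωT=1.172556, cosh=1.769907, sinh=1.460332; start (x,ẋ)=(0.308695, 2.059668) → end (x,ẋ)=(1.304190, 4.969042)

x = 1.3042, ẋ = 4.9690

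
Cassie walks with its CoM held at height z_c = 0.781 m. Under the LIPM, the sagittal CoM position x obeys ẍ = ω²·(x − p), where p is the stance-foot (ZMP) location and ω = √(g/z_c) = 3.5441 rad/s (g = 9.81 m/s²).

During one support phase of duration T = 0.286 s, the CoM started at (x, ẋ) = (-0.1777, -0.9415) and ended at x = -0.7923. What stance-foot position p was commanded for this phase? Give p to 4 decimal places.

ωT = 3.5441·0.286 = 1.013613; cosh(ωT) = 1.559222, sinh(ωT) = 1.196316
x(T) = p + (x₀−p)·cosh(ωT) + (ẋ₀/ω)·sinh(ωT) ⇒ p·(1 − cosh) = x(T) − x₀·cosh − (ẋ₀/ω)·sinh
numerator   = -0.7923 − (-0.1777)·1.559222 − (-0.9415/3.5441)·1.196316 = -0.197422
denominator = 1 − 1.559222 = -0.559222
p = -0.197422 / -0.559222 = 0.3530

p = 0.3530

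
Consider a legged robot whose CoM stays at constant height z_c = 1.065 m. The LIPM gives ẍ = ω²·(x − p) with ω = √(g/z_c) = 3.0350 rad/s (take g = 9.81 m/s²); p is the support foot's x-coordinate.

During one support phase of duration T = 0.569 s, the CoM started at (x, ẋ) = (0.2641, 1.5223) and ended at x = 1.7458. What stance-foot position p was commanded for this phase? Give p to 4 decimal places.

p = 0.2030

ωT = 3.0350·0.569 = 1.726915; cosh(ωT) = 2.900556, sinh(ωT) = 2.722724
x(T) = p + (x₀−p)·cosh(ωT) + (ẋ₀/ω)·sinh(ωT) ⇒ p·(1 − cosh) = x(T) − x₀·cosh − (ẋ₀/ω)·sinh
numerator   = 1.7458 − (0.2641)·2.900556 − (1.5223/3.0350)·2.722724 = -0.385905
denominator = 1 − 2.900556 = -1.900556
p = -0.385905 / -1.900556 = 0.2030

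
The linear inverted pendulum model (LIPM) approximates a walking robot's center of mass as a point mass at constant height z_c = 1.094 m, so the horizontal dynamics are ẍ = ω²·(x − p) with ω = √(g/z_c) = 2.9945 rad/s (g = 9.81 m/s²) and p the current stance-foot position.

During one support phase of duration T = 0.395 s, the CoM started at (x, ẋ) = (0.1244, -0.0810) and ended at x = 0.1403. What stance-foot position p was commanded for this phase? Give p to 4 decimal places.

p = 0.0532

ωT = 2.9945·0.395 = 1.182827; cosh(ωT) = 1.785000, sinh(ωT) = 1.478589
x(T) = p + (x₀−p)·cosh(ωT) + (ẋ₀/ω)·sinh(ωT) ⇒ p·(1 − cosh) = x(T) − x₀·cosh − (ẋ₀/ω)·sinh
numerator   = 0.1403 − (0.1244)·1.785000 − (-0.0810/2.9945)·1.478589 = -0.041759
denominator = 1 − 1.785000 = -0.785000
p = -0.041759 / -0.785000 = 0.0532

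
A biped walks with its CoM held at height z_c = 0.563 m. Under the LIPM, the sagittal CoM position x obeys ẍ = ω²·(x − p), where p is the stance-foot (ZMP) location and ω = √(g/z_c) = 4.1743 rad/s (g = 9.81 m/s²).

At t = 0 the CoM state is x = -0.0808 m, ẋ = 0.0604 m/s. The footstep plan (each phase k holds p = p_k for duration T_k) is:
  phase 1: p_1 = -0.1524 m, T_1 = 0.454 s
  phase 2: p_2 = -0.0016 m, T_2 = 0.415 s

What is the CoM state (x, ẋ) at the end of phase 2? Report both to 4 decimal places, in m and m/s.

phase 1: p=-0.1524, T=0.454, ωT=1.895132, cosh=3.401863, sinh=3.251565; start (x,ẋ)=(-0.080800, 0.060400) → end (x,ẋ)=(0.138222, 1.177300)
phase 2: p=-0.0016, T=0.415, ωT=1.732334, cosh=2.915354, sinh=2.738483; start (x,ẋ)=(0.138222, 1.177300) → end (x,ẋ)=(1.178379, 5.030585)

x = 1.1784, ẋ = 5.0306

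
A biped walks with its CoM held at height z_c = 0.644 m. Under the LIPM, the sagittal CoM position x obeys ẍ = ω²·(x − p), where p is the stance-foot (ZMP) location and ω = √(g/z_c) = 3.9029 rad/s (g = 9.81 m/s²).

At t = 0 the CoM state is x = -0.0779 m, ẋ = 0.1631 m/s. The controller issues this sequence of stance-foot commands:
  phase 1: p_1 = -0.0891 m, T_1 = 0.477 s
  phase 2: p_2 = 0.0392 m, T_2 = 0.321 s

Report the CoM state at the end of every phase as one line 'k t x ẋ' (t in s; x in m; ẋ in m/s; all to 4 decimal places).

phase 1: p=-0.0891, T=0.477, ωT=1.861683, cosh=3.294985, sinh=3.139574; start (x,ẋ)=(-0.077900, 0.163100) → end (x,ẋ)=(0.079005, 0.674651)
phase 2: p=0.0392, T=0.321, ωT=1.252831, cosh=1.892966, sinh=1.607271; start (x,ẋ)=(0.079005, 0.674651) → end (x,ẋ)=(0.392380, 1.526788)

1 0.4770 0.0790 0.6747
2 0.7980 0.3924 1.5268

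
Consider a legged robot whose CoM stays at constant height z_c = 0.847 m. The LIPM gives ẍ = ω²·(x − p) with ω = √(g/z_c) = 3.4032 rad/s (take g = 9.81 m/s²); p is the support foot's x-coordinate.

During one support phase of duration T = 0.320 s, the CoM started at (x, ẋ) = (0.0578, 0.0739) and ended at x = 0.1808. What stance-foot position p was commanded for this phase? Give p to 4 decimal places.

p = -0.0865

ωT = 3.4032·0.320 = 1.089024; cosh(ωT) = 1.653959, sinh(ωT) = 1.317414
x(T) = p + (x₀−p)·cosh(ωT) + (ẋ₀/ω)·sinh(ωT) ⇒ p·(1 − cosh) = x(T) − x₀·cosh − (ẋ₀/ω)·sinh
numerator   = 0.1808 − (0.0578)·1.653959 − (0.0739/3.4032)·1.317414 = 0.056594
denominator = 1 − 1.653959 = -0.653959
p = 0.056594 / -0.653959 = -0.0865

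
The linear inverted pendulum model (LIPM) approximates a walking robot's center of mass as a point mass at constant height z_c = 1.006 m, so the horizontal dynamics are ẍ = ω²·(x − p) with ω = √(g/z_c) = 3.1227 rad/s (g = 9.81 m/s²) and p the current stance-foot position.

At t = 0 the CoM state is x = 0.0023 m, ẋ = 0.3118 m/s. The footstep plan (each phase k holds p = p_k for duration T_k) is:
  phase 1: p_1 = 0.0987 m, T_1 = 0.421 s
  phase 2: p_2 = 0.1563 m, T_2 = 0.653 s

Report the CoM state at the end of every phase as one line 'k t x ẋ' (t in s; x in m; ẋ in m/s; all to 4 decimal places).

1 0.4210 0.0788 0.1023
2 1.0740 -0.0228 -0.5145

phase 1: p=0.0987, T=0.421, ωT=1.314657, cosh=1.996020, sinh=1.727453; start (x,ẋ)=(0.002300, 0.311800) → end (x,ẋ)=(0.078769, 0.102347)
phase 2: p=0.1563, T=0.653, ωT=2.039123, cosh=3.907006, sinh=3.776863; start (x,ẋ)=(0.078769, 0.102347) → end (x,ẋ)=(-0.022827, -0.514532)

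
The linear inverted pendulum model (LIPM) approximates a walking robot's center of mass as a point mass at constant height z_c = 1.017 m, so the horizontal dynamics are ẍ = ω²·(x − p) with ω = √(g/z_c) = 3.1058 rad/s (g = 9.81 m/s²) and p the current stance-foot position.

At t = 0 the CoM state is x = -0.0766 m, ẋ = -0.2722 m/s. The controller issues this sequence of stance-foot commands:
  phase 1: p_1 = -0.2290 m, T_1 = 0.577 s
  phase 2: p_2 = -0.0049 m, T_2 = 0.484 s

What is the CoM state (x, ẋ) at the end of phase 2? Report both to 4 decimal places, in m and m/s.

phase 1: p=-0.2290, T=0.577, ωT=1.792047, cosh=3.084171, sinh=2.917552; start (x,ẋ)=(-0.076600, -0.272200) → end (x,ẋ)=(-0.014674, 0.541436)
phase 2: p=-0.0049, T=0.484, ωT=1.503207, cosh=2.359251, sinh=2.136835; start (x,ẋ)=(-0.014674, 0.541436) → end (x,ẋ)=(0.344557, 1.212518)

x = 0.3446, ẋ = 1.2125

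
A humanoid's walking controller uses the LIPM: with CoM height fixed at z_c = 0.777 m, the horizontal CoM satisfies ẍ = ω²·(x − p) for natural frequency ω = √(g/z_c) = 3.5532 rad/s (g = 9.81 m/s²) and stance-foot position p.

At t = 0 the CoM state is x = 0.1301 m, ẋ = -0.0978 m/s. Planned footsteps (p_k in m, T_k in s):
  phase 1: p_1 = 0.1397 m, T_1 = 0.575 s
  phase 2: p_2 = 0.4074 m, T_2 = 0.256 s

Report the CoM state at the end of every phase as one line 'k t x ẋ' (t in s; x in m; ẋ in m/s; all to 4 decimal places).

1 0.5750 -0.0023 -0.5129
2 0.8310 -0.3340 -2.2548

phase 1: p=0.1397, T=0.575, ωT=2.043090, cosh=3.922019, sinh=3.792391; start (x,ẋ)=(0.130100, -0.097800) → end (x,ẋ)=(-0.002335, -0.512935)
phase 2: p=0.4074, T=0.256, ωT=0.909619, cosh=1.443027, sinh=1.040350; start (x,ẋ)=(-0.002335, -0.512935) → end (x,ẋ)=(-0.334042, -2.254793)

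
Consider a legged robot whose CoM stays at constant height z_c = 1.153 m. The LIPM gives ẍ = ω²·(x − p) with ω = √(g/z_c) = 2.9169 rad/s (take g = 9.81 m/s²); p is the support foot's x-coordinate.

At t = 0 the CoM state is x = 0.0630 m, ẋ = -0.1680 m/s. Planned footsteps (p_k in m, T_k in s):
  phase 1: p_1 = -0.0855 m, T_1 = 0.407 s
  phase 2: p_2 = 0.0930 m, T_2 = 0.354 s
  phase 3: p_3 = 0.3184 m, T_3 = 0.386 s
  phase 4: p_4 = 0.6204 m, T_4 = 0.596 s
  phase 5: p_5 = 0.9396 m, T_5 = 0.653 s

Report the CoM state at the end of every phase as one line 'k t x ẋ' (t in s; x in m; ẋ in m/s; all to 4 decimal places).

1 0.4070 0.0949 0.3429
2 0.7610 0.2402 0.5494
3 1.1470 0.4449 0.6212
4 1.7430 0.6928 0.4104
5 2.3960 0.5544 -0.9553

phase 1: p=-0.0855, T=0.407, ωT=1.187178, cosh=1.791450, sinh=1.486369; start (x,ẋ)=(0.063000, -0.168000) → end (x,ẋ)=(0.094922, 0.342872)
phase 2: p=0.0930, T=0.354, ωT=1.032583, cosh=1.582198, sinh=1.226112; start (x,ẋ)=(0.094922, 0.342872) → end (x,ẋ)=(0.240167, 0.549366)
phase 3: p=0.3184, T=0.386, ωT=1.125923, cosh=1.703708, sinh=1.379355; start (x,ẋ)=(0.240167, 0.549366) → end (x,ẋ)=(0.444899, 0.621191)
phase 4: p=0.6204, T=0.596, ωT=1.738472, cosh=2.932218, sinh=2.756429; start (x,ẋ)=(0.444899, 0.621191) → end (x,ẋ)=(0.692811, 0.410403)
phase 5: p=0.9396, T=0.653, ωT=1.904736, cosh=3.433247, sinh=3.284385; start (x,ẋ)=(0.692811, 0.410403) → end (x,ẋ)=(0.554418, -0.955283)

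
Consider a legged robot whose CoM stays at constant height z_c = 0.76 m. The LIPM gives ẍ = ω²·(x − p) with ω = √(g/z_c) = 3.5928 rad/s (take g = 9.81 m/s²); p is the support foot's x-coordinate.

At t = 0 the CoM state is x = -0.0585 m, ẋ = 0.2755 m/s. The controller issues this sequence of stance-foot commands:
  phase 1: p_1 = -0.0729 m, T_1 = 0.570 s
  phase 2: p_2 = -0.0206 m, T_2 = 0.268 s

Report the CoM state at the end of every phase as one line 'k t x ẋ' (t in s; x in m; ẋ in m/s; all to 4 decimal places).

phase 1: p=-0.0729, T=0.570, ωT=2.047896, cosh=3.940290, sinh=3.811284; start (x,ẋ)=(-0.058500, 0.275500) → end (x,ẋ)=(0.276094, 1.282732)
phase 2: p=-0.0206, T=0.268, ωT=0.962870, cosh=1.500500, sinh=1.118704; start (x,ẋ)=(0.276094, 1.282732) → end (x,ẋ)=(0.823998, 3.117234)

1 0.5700 0.2761 1.2827
2 0.8380 0.8240 3.1172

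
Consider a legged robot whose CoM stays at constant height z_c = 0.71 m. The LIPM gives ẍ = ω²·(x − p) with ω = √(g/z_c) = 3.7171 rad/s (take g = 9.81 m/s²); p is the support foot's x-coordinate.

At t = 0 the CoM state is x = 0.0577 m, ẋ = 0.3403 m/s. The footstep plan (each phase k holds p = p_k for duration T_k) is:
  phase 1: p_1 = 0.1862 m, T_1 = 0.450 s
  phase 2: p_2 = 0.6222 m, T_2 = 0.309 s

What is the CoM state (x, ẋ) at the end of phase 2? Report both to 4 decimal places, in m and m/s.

x = -0.4513, ẋ = -3.4279

phase 1: p=0.1862, T=0.450, ωT=1.672695, cosh=2.757122, sinh=2.569381; start (x,ẋ)=(0.057700, 0.340300) → end (x,ẋ)=(0.067136, -0.289010)
phase 2: p=0.6222, T=0.309, ωT=1.148584, cosh=1.735405, sinh=1.418319; start (x,ẋ)=(0.067136, -0.289010) → end (x,ẋ)=(-0.451336, -3.427863)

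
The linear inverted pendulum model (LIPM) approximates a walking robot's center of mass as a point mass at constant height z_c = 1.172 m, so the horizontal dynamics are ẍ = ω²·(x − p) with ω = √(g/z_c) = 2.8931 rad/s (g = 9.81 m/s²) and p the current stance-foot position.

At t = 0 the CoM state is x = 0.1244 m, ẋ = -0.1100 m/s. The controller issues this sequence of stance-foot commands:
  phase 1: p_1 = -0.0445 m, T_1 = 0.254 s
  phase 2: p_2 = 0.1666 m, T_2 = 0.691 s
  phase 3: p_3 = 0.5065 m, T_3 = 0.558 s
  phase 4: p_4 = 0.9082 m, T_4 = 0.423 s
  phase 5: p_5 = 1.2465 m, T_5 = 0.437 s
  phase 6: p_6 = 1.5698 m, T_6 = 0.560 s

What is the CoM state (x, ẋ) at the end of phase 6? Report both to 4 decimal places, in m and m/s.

x = 3.2480, ẋ = 5.1175

phase 1: p=-0.0445, T=0.254, ωT=0.734847, cosh=1.282371, sinh=0.802793; start (x,ẋ)=(0.124400, -0.110000) → end (x,ẋ)=(0.141569, 0.251219)
phase 2: p=0.1666, T=0.691, ωT=1.999132, cosh=3.759049, sinh=3.623597; start (x,ẋ)=(0.141569, 0.251219) → end (x,ẋ)=(0.387159, 0.681937)
phase 3: p=0.5065, T=0.558, ωT=1.614350, cosh=2.611820, sinh=2.412800; start (x,ẋ)=(0.387159, 0.681937) → end (x,ẋ)=(0.763527, 0.948040)
phase 4: p=0.9082, T=0.423, ωT=1.223781, cosh=1.847068, sinh=1.552952; start (x,ẋ)=(0.763527, 0.948040) → end (x,ẋ)=(1.149867, 1.101102)
phase 5: p=1.2465, T=0.437, ωT=1.264285, cosh=1.911500, sinh=1.629059; start (x,ẋ)=(1.149867, 1.101102) → end (x,ẋ)=(1.681799, 1.649321)
phase 6: p=1.5698, T=0.560, ωT=1.620136, cosh=2.625825, sinh=2.427953; start (x,ẋ)=(1.681799, 1.649321) → end (x,ẋ)=(3.248035, 5.117541)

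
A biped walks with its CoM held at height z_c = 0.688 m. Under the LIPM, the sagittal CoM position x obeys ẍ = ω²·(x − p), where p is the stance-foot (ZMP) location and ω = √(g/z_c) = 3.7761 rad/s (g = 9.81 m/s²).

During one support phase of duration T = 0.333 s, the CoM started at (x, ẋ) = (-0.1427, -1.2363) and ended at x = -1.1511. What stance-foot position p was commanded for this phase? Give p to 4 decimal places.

p = 0.3896

ωT = 3.7761·0.333 = 1.257441; cosh(ωT) = 1.900397, sinh(ωT) = 1.616016
x(T) = p + (x₀−p)·cosh(ωT) + (ẋ₀/ω)·sinh(ωT) ⇒ p·(1 − cosh) = x(T) − x₀·cosh − (ẋ₀/ω)·sinh
numerator   = -1.1511 − (-0.1427)·1.900397 − (-1.2363/3.7761)·1.616016 = -0.350828
denominator = 1 − 1.900397 = -0.900397
p = -0.350828 / -0.900397 = 0.3896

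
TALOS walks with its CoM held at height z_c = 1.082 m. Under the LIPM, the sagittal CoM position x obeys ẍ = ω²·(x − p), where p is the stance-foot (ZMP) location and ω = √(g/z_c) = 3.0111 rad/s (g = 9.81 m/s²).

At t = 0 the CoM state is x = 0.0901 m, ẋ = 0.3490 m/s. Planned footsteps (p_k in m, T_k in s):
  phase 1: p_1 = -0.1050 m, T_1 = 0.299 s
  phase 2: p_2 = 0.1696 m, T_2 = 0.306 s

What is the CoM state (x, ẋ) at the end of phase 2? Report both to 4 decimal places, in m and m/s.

phase 1: p=-0.1050, T=0.299, ωT=0.900319, cosh=1.433414, sinh=1.026974; start (x,ẋ)=(0.090100, 0.349000) → end (x,ẋ)=(0.293690, 1.103573)
phase 2: p=0.1696, T=0.306, ωT=0.921397, cosh=1.455380, sinh=1.057417; start (x,ẋ)=(0.293690, 1.103573) → end (x,ẋ)=(0.737743, 2.001219)

x = 0.7377, ẋ = 2.0012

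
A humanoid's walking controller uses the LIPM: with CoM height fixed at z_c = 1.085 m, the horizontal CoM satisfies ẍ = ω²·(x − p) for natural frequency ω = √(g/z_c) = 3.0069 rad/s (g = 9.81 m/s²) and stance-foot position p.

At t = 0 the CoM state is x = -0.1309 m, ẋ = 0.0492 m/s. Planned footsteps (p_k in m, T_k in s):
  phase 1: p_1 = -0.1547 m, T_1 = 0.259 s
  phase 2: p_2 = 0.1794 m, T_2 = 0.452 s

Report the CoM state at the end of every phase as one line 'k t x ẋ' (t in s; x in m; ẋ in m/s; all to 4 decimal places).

phase 1: p=-0.1547, T=0.259, ωT=0.778787, cosh=1.318895, sinh=0.859933; start (x,ẋ)=(-0.130900, 0.049200) → end (x,ẋ)=(-0.109240, 0.126430)
phase 2: p=0.1794, T=0.452, ωT=1.359119, cosh=2.074824, sinh=1.817937; start (x,ẋ)=(-0.109240, 0.126430) → end (x,ẋ)=(-0.343039, -1.315487)

1 0.2590 -0.1092 0.1264
2 0.7110 -0.3430 -1.3155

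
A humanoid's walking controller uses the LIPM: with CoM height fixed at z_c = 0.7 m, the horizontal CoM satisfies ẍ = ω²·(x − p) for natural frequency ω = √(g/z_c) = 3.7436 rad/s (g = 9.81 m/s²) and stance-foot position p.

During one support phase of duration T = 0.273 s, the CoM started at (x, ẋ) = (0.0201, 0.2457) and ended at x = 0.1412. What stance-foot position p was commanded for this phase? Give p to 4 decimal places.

ωT = 3.7436·0.273 = 1.022003; cosh(ωT) = 1.569314, sinh(ωT) = 1.209441
x(T) = p + (x₀−p)·cosh(ωT) + (ẋ₀/ω)·sinh(ωT) ⇒ p·(1 − cosh) = x(T) − x₀·cosh − (ẋ₀/ω)·sinh
numerator   = 0.1412 − (0.0201)·1.569314 − (0.2457/3.7436)·1.209441 = 0.030279
denominator = 1 − 1.569314 = -0.569314
p = 0.030279 / -0.569314 = -0.0532

p = -0.0532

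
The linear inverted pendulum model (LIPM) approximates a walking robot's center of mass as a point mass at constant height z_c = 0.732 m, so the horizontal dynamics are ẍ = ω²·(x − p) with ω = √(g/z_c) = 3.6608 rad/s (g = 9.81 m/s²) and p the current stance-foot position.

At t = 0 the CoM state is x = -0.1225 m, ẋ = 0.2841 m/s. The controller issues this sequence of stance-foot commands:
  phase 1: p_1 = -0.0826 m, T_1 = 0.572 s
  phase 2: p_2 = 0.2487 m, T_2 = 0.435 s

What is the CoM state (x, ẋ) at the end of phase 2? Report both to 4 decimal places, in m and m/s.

x = 0.1515, ẋ = -0.0983

phase 1: p=-0.0826, T=0.572, ωT=2.093978, cosh=4.120167, sinh=3.996971; start (x,ẋ)=(-0.122500, 0.284100) → end (x,ẋ)=(0.063194, 0.586718)
phase 2: p=0.2487, T=0.435, ωT=1.592448, cosh=2.559598, sinh=2.356170; start (x,ẋ)=(0.063194, 0.586718) → end (x,ẋ)=(0.151504, -0.098312)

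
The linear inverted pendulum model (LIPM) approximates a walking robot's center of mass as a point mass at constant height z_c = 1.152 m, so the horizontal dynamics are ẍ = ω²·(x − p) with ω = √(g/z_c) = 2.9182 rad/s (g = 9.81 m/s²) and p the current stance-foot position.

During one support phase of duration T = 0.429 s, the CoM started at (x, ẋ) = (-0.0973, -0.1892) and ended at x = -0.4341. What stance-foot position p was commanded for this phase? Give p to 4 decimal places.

ωT = 2.9182·0.429 = 1.251908; cosh(ωT) = 1.891483, sinh(ωT) = 1.605525
x(T) = p + (x₀−p)·cosh(ωT) + (ẋ₀/ω)·sinh(ωT) ⇒ p·(1 − cosh) = x(T) − x₀·cosh − (ẋ₀/ω)·sinh
numerator   = -0.4341 − (-0.0973)·1.891483 − (-0.1892/2.9182)·1.605525 = -0.145965
denominator = 1 − 1.891483 = -0.891483
p = -0.145965 / -0.891483 = 0.1637

p = 0.1637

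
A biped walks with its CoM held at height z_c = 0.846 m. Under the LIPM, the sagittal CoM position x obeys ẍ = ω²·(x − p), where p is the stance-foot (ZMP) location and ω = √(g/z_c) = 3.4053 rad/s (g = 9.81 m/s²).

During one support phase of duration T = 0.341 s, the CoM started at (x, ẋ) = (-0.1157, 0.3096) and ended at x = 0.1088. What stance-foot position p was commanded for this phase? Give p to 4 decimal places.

ωT = 3.4053·0.341 = 1.161207; cosh(ωT) = 1.753447, sinh(ωT) = 1.440339
x(T) = p + (x₀−p)·cosh(ωT) + (ẋ₀/ω)·sinh(ωT) ⇒ p·(1 − cosh) = x(T) − x₀·cosh − (ẋ₀/ω)·sinh
numerator   = 0.1088 − (-0.1157)·1.753447 − (0.3096/3.4053)·1.440339 = 0.180722
denominator = 1 − 1.753447 = -0.753447
p = 0.180722 / -0.753447 = -0.2399

p = -0.2399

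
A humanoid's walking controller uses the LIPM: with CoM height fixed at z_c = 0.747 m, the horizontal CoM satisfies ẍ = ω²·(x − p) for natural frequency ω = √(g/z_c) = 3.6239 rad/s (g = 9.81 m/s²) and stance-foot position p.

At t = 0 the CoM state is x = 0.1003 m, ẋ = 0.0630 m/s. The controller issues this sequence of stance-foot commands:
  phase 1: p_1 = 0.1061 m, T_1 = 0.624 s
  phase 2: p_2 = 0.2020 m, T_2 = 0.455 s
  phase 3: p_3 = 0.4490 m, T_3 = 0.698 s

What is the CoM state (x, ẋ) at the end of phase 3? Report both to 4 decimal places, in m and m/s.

x = -0.6132, ẋ = -3.7724

phase 1: p=0.1061, T=0.624, ωT=2.261314, cosh=4.849950, sinh=4.745736; start (x,ẋ)=(0.100300, 0.063000) → end (x,ẋ)=(0.160473, 0.205798)
phase 2: p=0.2020, T=0.455, ωT=1.648875, cosh=2.696694, sinh=2.504428; start (x,ẋ)=(0.160473, 0.205798) → end (x,ẋ)=(0.232238, 0.178083)
phase 3: p=0.4490, T=0.698, ωT=2.529482, cosh=6.313354, sinh=6.233654; start (x,ẋ)=(0.232238, 0.178083) → end (x,ẋ)=(-0.613162, -3.772371)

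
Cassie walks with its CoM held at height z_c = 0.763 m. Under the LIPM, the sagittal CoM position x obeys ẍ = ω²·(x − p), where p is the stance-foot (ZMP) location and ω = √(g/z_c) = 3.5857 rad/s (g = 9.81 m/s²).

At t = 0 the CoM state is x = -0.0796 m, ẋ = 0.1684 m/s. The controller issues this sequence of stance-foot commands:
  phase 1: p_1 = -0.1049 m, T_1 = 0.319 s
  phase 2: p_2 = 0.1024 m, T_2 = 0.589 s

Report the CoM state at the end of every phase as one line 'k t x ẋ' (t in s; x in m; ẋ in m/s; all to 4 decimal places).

1 0.3190 0.0051 0.4190
2 0.9080 0.1701 0.3357

phase 1: p=-0.1049, T=0.319, ωT=1.143838, cosh=1.728693, sinh=1.410100; start (x,ẋ)=(-0.079600, 0.168400) → end (x,ẋ)=(0.005060, 0.419034)
phase 2: p=0.1024, T=0.589, ωT=2.111977, cosh=4.192783, sinh=4.071784; start (x,ẋ)=(0.005060, 0.419034) → end (x,ẋ)=(0.170115, 0.335739)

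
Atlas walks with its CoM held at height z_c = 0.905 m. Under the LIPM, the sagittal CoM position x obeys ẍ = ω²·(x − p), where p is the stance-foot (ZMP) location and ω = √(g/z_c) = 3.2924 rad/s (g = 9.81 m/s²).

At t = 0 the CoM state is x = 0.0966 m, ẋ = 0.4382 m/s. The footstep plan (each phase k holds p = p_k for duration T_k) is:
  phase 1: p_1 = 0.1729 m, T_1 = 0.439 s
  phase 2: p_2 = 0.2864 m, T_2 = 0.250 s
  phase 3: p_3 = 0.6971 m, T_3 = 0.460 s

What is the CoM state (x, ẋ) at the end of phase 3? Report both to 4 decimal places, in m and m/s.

x = 0.3705, ẋ = -0.7260

phase 1: p=0.1729, T=0.439, ωT=1.445364, cosh=2.239528, sinh=2.003867; start (x,ẋ)=(0.096600, 0.438200) → end (x,ẋ)=(0.268728, 0.477969)
phase 2: p=0.2864, T=0.250, ωT=0.823100, cosh=1.358309, sinh=0.919240; start (x,ẋ)=(0.268728, 0.477969) → end (x,ẋ)=(0.395845, 0.595744)
phase 3: p=0.6971, T=0.460, ωT=1.514504, cosh=2.383541, sinh=2.163624; start (x,ẋ)=(0.395845, 0.595744) → end (x,ẋ)=(0.370543, -0.726016)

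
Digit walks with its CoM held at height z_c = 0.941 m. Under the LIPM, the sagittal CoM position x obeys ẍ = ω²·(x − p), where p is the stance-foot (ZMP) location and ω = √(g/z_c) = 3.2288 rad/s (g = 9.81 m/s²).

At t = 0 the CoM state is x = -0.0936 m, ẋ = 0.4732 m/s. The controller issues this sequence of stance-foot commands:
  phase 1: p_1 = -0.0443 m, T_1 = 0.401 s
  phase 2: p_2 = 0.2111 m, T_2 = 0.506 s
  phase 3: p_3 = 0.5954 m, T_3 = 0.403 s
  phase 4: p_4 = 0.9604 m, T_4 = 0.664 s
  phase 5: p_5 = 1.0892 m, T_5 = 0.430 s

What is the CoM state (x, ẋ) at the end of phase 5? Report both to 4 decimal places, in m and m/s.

x = 2.4773, ẋ = 4.6316

phase 1: p=-0.0443, T=0.401, ωT=1.294749, cosh=1.962023, sinh=1.688056; start (x,ẋ)=(-0.093600, 0.473200) → end (x,ẋ)=(0.106367, 0.659725)
phase 2: p=0.2111, T=0.506, ωT=1.633773, cosh=2.659179, sinh=2.463988; start (x,ẋ)=(0.106367, 0.659725) → end (x,ẋ)=(0.436051, 0.921100)
phase 3: p=0.5954, T=0.403, ωT=1.301206, cosh=1.972965, sinh=1.700761; start (x,ẋ)=(0.436051, 0.921100) → end (x,ẋ)=(0.766196, 0.942243)
phase 4: p=0.9604, T=0.664, ωT=2.143923, cosh=4.325021, sinh=4.207827; start (x,ẋ)=(0.766196, 0.942243) → end (x,ẋ)=(1.348411, 1.436720)
phase 5: p=1.0892, T=0.430, ωT=1.388384, cosh=2.128923, sinh=1.879445; start (x,ẋ)=(1.348411, 1.436720) → end (x,ẋ)=(2.477336, 4.631646)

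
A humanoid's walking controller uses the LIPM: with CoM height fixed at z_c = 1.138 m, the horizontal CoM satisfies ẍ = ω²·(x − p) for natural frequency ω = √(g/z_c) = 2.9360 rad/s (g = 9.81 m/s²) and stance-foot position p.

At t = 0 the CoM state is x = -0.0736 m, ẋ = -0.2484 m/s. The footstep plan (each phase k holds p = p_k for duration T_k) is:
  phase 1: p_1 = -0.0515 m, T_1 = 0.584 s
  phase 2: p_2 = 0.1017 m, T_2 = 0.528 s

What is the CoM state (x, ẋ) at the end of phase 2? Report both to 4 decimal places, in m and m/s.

x = -1.6709, ẋ = -5.1158

phase 1: p=-0.0515, T=0.584, ωT=1.714624, cosh=2.867309, sinh=2.687278; start (x,ẋ)=(-0.073600, -0.248400) → end (x,ẋ)=(-0.342224, -0.886605)
phase 2: p=0.1017, T=0.528, ωT=1.550208, cosh=2.462327, sinh=2.250123; start (x,ẋ)=(-0.342224, -0.886605) → end (x,ẋ)=(-1.670873, -5.115837)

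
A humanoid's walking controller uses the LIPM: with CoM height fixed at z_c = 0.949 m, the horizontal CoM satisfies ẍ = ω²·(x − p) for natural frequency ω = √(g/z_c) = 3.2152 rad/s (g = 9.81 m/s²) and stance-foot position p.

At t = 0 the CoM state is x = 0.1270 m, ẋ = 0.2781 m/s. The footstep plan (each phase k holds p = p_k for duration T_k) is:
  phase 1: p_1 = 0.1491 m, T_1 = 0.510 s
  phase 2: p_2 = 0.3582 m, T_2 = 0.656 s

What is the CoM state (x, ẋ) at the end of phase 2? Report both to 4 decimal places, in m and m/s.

phase 1: p=0.1491, T=0.510, ωT=1.639752, cosh=2.673960, sinh=2.479932; start (x,ẋ)=(0.127000, 0.278100) → end (x,ẋ)=(0.304508, 0.567414)
phase 2: p=0.3582, T=0.656, ωT=2.109171, cosh=4.181373, sinh=4.060035; start (x,ẋ)=(0.304508, 0.567414) → end (x,ẋ)=(0.850204, 1.671687)

x = 0.8502, ẋ = 1.6717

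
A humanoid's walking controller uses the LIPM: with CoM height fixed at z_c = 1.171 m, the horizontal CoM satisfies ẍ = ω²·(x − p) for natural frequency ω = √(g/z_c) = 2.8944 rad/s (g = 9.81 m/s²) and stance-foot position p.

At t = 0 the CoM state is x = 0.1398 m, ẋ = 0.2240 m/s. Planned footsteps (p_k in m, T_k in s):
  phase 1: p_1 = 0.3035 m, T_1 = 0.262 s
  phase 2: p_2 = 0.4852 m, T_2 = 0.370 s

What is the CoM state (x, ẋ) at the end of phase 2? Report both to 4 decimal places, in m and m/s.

x = -0.0992, ẋ = -1.3993

phase 1: p=0.3035, T=0.262, ωT=0.758333, cosh=1.301581, sinh=0.833134; start (x,ẋ)=(0.139800, 0.224000) → end (x,ẋ)=(0.154908, -0.103196)
phase 2: p=0.4852, T=0.370, ωT=1.070928, cosh=1.630388, sinh=1.287698; start (x,ẋ)=(0.154908, -0.103196) → end (x,ẋ)=(-0.099215, -1.399284)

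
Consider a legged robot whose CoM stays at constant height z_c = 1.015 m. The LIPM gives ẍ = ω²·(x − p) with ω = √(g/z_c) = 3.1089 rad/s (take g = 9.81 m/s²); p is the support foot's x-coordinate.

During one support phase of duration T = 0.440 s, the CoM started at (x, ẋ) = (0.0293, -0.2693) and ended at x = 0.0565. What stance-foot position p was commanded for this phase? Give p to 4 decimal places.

ωT = 3.1089·0.440 = 1.367916; cosh(ωT) = 2.090898, sinh(ωT) = 1.836260
x(T) = p + (x₀−p)·cosh(ωT) + (ẋ₀/ω)·sinh(ωT) ⇒ p·(1 − cosh) = x(T) − x₀·cosh − (ẋ₀/ω)·sinh
numerator   = 0.0565 − (0.0293)·2.090898 − (-0.2693/3.1089)·1.836260 = 0.154298
denominator = 1 − 2.090898 = -1.090898
p = 0.154298 / -1.090898 = -0.1414

p = -0.1414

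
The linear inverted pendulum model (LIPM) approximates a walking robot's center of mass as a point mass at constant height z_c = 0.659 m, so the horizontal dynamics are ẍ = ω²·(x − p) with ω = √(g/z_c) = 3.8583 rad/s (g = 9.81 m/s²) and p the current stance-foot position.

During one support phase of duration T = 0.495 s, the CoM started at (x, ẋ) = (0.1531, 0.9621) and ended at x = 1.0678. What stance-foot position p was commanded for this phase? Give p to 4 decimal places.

ωT = 3.8583·0.495 = 1.909858; cosh(ωT) = 3.450117, sinh(ωT) = 3.302016
x(T) = p + (x₀−p)·cosh(ωT) + (ẋ₀/ω)·sinh(ωT) ⇒ p·(1 − cosh) = x(T) − x₀·cosh − (ẋ₀/ω)·sinh
numerator   = 1.0678 − (0.1531)·3.450117 − (0.9621/3.8583)·3.302016 = -0.283799
denominator = 1 − 3.450117 = -2.450117
p = -0.283799 / -2.450117 = 0.1158

p = 0.1158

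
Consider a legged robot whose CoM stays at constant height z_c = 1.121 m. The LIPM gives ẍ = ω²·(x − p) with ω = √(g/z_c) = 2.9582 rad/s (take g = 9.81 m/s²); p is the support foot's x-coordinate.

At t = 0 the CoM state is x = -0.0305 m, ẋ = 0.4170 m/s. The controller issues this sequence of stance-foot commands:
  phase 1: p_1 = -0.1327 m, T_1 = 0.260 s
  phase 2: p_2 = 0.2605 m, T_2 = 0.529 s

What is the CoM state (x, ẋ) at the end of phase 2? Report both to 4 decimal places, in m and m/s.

x = 0.5320, ẋ = 1.0575

phase 1: p=-0.1327, T=0.260, ωT=0.769132, cosh=1.310654, sinh=0.847239; start (x,ẋ)=(-0.030500, 0.417000) → end (x,ẋ)=(0.120679, 0.802687)
phase 2: p=0.2605, T=0.529, ωT=1.564888, cosh=2.495625, sinh=2.286513; start (x,ẋ)=(0.120679, 0.802687) → end (x,ẋ)=(0.531989, 1.057461)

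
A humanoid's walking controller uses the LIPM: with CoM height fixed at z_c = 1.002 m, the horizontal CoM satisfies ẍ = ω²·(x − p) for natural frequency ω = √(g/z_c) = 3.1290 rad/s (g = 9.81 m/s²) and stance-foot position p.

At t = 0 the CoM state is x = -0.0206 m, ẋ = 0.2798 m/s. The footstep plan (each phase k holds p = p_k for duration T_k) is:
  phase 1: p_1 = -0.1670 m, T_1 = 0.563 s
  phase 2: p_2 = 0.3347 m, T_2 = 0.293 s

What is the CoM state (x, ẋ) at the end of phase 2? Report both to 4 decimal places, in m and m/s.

x = 1.3260, ẋ = 3.7170

phase 1: p=-0.1670, T=0.563, ωT=1.761627, cosh=2.996834, sinh=2.825068; start (x,ẋ)=(-0.020600, 0.279800) → end (x,ẋ)=(0.524358, 2.132637)
phase 2: p=0.3347, T=0.293, ωT=0.916797, cosh=1.450532, sinh=1.050734; start (x,ẋ)=(0.524358, 2.132637) → end (x,ẋ)=(1.325956, 3.717007)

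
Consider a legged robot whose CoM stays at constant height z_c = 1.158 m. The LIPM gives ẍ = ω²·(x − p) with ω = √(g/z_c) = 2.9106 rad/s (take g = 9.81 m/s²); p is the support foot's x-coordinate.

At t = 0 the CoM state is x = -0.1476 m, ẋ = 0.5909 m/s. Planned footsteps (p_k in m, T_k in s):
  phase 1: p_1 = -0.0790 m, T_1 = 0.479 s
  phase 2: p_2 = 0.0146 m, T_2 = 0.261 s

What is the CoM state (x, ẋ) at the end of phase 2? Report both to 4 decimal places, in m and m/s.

x = 0.4561, ẋ = 1.5042

phase 1: p=-0.0790, T=0.479, ωT=1.394177, cosh=2.139847, sinh=1.891810; start (x,ẋ)=(-0.147600, 0.590900) → end (x,ẋ)=(0.158275, 0.886703)
phase 2: p=0.0146, T=0.261, ωT=0.759667, cosh=1.302693, sinh=0.834871; start (x,ẋ)=(0.158275, 0.886703) → end (x,ẋ)=(0.456105, 1.504229)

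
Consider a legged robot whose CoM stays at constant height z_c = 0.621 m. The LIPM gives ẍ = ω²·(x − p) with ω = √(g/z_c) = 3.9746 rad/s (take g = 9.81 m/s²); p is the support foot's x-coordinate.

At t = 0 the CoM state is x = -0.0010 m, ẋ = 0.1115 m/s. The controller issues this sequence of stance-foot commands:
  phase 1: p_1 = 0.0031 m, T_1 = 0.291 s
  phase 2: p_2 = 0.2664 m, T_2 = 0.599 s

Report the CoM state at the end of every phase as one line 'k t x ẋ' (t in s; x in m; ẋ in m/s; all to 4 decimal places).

phase 1: p=0.0031, T=0.291, ωT=1.156609, cosh=1.746842, sinh=1.432291; start (x,ẋ)=(-0.001000, 0.111500) → end (x,ẋ)=(0.036118, 0.171432)
phase 2: p=0.2664, T=0.599, ωT=2.380785, cosh=5.452935, sinh=5.360457; start (x,ẋ)=(0.036118, 0.171432) → end (x,ẋ)=(-0.758104, -3.971498)

1 0.2910 0.0361 0.1714
2 0.8900 -0.7581 -3.9715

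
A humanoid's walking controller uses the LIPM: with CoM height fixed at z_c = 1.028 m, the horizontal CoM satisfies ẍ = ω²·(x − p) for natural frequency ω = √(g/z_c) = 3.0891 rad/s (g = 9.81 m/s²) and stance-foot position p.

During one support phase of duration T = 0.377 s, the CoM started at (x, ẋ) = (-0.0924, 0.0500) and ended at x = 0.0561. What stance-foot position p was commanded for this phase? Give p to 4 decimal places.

ωT = 3.0891·0.377 = 1.164591; cosh(ωT) = 1.758331, sinh(ωT) = 1.446280
x(T) = p + (x₀−p)·cosh(ωT) + (ẋ₀/ω)·sinh(ωT) ⇒ p·(1 − cosh) = x(T) − x₀·cosh − (ẋ₀/ω)·sinh
numerator   = 0.0561 − (-0.0924)·1.758331 − (0.0500/3.0891)·1.446280 = 0.195160
denominator = 1 − 1.758331 = -0.758331
p = 0.195160 / -0.758331 = -0.2574

p = -0.2574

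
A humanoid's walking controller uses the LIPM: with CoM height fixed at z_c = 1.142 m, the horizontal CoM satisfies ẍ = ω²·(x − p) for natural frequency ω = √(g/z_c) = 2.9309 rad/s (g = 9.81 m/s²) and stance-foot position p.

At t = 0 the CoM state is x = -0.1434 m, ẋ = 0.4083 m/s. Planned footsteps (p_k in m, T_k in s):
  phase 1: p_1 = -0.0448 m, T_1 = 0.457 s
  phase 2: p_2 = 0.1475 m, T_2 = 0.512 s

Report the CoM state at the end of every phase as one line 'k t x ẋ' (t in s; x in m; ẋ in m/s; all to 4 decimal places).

phase 1: p=-0.0448, T=0.457, ωT=1.339421, cosh=2.039416, sinh=1.777418; start (x,ẋ)=(-0.143400, 0.408300) → end (x,ẋ)=(0.001724, 0.319043)
phase 2: p=0.1475, T=0.512, ωT=1.500621, cosh=2.353732, sinh=2.130740; start (x,ẋ)=(0.001724, 0.319043) → end (x,ẋ)=(0.036323, -0.159430)

1 0.4570 0.0017 0.3190
2 0.9690 0.0363 -0.1594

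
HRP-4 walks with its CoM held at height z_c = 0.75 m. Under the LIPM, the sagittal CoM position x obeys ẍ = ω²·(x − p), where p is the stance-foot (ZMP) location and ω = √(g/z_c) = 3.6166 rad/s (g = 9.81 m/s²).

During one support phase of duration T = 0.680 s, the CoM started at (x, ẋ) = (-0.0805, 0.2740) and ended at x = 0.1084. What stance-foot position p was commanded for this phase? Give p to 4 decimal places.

p = -0.0292

ωT = 3.6166·0.680 = 2.459288; cosh(ωT) = 5.890988, sinh(ωT) = 5.805492
x(T) = p + (x₀−p)·cosh(ωT) + (ẋ₀/ω)·sinh(ωT) ⇒ p·(1 − cosh) = x(T) − x₀·cosh − (ẋ₀/ω)·sinh
numerator   = 0.1084 − (-0.0805)·5.890988 − (0.2740/3.6166)·5.805492 = 0.142790
denominator = 1 − 5.890988 = -4.890988
p = 0.142790 / -4.890988 = -0.0292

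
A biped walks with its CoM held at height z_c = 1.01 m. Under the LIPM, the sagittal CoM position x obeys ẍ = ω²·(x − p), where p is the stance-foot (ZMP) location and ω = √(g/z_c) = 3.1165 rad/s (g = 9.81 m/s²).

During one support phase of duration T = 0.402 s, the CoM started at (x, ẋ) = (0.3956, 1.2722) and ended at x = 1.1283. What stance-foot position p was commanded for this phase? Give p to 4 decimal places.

ωT = 3.1165·0.402 = 1.252833; cosh(ωT) = 1.892970, sinh(ωT) = 1.607275
x(T) = p + (x₀−p)·cosh(ωT) + (ẋ₀/ω)·sinh(ωT) ⇒ p·(1 − cosh) = x(T) − x₀·cosh − (ẋ₀/ω)·sinh
numerator   = 1.1283 − (0.3956)·1.892970 − (1.2722/3.1165)·1.607275 = -0.276672
denominator = 1 − 1.892970 = -0.892970
p = -0.276672 / -0.892970 = 0.3098

p = 0.3098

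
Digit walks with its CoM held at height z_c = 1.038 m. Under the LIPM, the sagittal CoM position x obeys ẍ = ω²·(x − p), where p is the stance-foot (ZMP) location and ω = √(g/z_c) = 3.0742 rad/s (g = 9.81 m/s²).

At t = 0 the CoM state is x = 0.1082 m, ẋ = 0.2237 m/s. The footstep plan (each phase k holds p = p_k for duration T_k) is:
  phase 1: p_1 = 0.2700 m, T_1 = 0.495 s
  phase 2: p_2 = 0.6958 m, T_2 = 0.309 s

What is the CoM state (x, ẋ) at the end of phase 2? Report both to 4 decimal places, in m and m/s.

x = -0.4741, ẋ = -3.0292

phase 1: p=0.2700, T=0.495, ωT=1.521729, cosh=2.399236, sinh=2.180902; start (x,ẋ)=(0.108200, 0.223700) → end (x,ẋ)=(0.040501, -0.548084)
phase 2: p=0.6958, T=0.309, ωT=0.949928, cosh=1.486146, sinh=1.099377; start (x,ẋ)=(0.040501, -0.548084) → end (x,ẋ)=(-0.474072, -3.029249)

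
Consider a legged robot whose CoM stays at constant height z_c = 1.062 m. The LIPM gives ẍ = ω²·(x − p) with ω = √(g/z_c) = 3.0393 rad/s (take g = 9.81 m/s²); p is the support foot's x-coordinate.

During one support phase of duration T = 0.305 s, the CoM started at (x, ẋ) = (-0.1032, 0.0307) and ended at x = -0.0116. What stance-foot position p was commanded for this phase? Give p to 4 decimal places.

ωT = 3.0393·0.305 = 0.926986; cosh(ωT) = 1.461314, sinh(ωT) = 1.065569
x(T) = p + (x₀−p)·cosh(ωT) + (ẋ₀/ω)·sinh(ωT) ⇒ p·(1 − cosh) = x(T) − x₀·cosh − (ẋ₀/ω)·sinh
numerator   = -0.0116 − (-0.1032)·1.461314 − (0.0307/3.0393)·1.065569 = 0.128444
denominator = 1 − 1.461314 = -0.461314
p = 0.128444 / -0.461314 = -0.2784

p = -0.2784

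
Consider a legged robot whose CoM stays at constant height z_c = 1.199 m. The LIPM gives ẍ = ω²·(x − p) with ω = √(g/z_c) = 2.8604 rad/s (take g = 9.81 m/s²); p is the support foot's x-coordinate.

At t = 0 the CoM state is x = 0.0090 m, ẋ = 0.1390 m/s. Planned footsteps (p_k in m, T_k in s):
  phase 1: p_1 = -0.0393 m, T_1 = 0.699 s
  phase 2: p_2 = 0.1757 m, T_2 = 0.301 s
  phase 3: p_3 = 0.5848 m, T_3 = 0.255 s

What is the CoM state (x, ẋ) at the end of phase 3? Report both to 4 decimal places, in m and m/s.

phase 1: p=-0.0393, T=0.699, ωT=1.999420, cosh=3.760091, sinh=3.624677; start (x,ẋ)=(0.009000, 0.139000) → end (x,ẋ)=(0.318452, 1.023428)
phase 2: p=0.1757, T=0.301, ωT=0.860980, cosh=1.394113, sinh=0.971366; start (x,ẋ)=(0.318452, 1.023428) → end (x,ẋ)=(0.722260, 1.823411)
phase 3: p=0.5848, T=0.255, ωT=0.729402, cosh=1.278019, sinh=0.795821; start (x,ẋ)=(0.722260, 1.823411) → end (x,ẋ)=(1.267786, 2.643262)

x = 1.2678, ẋ = 2.6433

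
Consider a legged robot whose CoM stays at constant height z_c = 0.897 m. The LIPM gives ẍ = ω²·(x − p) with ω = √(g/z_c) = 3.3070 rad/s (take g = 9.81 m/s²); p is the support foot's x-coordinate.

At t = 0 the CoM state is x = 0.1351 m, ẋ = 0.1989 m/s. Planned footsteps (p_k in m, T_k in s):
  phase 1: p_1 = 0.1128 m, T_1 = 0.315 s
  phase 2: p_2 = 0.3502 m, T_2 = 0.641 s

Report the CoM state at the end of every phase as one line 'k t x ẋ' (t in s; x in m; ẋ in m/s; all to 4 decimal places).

phase 1: p=0.1128, T=0.315, ωT=1.041705, cosh=1.593449, sinh=1.240596; start (x,ẋ)=(0.135100, 0.198900) → end (x,ẋ)=(0.222950, 0.408426)
phase 2: p=0.3502, T=0.641, ωT=2.119787, cosh=4.224710, sinh=4.104653; start (x,ẋ)=(0.222950, 0.408426) → end (x,ẋ)=(0.319544, -0.001824)

1 0.3150 0.2229 0.4084
2 0.9560 0.3195 -0.0018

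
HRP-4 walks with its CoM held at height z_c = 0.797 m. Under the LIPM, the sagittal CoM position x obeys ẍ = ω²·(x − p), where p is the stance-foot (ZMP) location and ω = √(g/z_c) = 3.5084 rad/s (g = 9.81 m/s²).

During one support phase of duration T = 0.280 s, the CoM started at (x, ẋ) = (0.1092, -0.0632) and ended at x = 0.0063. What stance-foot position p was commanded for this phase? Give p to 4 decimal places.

ωT = 3.5084·0.280 = 0.982352; cosh(ωT) = 1.522580, sinh(ωT) = 1.148151
x(T) = p + (x₀−p)·cosh(ωT) + (ẋ₀/ω)·sinh(ωT) ⇒ p·(1 − cosh) = x(T) − x₀·cosh − (ẋ₀/ω)·sinh
numerator   = 0.0063 − (0.1092)·1.522580 − (-0.0632/3.5084)·1.148151 = -0.139283
denominator = 1 − 1.522580 = -0.522580
p = -0.139283 / -0.522580 = 0.2665

p = 0.2665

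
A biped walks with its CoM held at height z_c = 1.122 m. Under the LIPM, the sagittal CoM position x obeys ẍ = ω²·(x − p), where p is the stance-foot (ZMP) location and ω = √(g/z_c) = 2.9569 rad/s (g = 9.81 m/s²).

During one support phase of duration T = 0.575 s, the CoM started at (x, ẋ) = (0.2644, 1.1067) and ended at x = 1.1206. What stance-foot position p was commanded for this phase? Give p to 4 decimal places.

p = 0.3378

ωT = 2.9569·0.575 = 1.700217; cosh(ωT) = 2.828891, sinh(ωT) = 2.646247
x(T) = p + (x₀−p)·cosh(ωT) + (ẋ₀/ω)·sinh(ωT) ⇒ p·(1 − cosh) = x(T) − x₀·cosh − (ẋ₀/ω)·sinh
numerator   = 1.1206 − (0.2644)·2.828891 − (1.1067/2.9569)·2.646247 = -0.617789
denominator = 1 − 2.828891 = -1.828891
p = -0.617789 / -1.828891 = 0.3378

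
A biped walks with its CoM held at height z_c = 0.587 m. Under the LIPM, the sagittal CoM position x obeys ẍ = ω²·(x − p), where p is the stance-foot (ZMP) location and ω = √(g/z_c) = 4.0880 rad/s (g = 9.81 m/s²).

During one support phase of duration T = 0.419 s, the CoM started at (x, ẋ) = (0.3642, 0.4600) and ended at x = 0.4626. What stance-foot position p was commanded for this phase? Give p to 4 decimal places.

ωT = 4.0880·0.419 = 1.712872; cosh(ωT) = 2.862605, sinh(ωT) = 2.682258
x(T) = p + (x₀−p)·cosh(ωT) + (ẋ₀/ω)·sinh(ωT) ⇒ p·(1 − cosh) = x(T) − x₀·cosh − (ẋ₀/ω)·sinh
numerator   = 0.4626 − (0.3642)·2.862605 − (0.4600/4.0880)·2.682258 = -0.881781
denominator = 1 − 2.862605 = -1.862605
p = -0.881781 / -1.862605 = 0.4734

p = 0.4734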